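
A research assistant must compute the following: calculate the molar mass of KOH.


M(KOH) = 1×39.1 + 1×16.0 + 1×1.008
= 39.1 + 16.0 + 1.01
= 56.11 g/mol

56.11 g/mol


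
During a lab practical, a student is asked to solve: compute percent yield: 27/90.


% yield = actual/theoretical × 100
= 27/90 × 100
= 30.0%

30.0%


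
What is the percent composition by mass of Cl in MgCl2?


M(MgCl2) = 1×24.31 + 2×35.45 = 95.21 g/mol
Mass of Cl = 2 × 35.45 = 70.90 g/mol
% Cl = 70.90/95.21 × 100 = 74.47%

74.47%


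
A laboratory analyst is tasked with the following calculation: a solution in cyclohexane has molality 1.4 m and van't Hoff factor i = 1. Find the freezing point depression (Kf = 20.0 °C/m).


ΔTf = Kf × m × i
= 20.0 × 1.4 × 1
= 28.0 °C

28.0 °C


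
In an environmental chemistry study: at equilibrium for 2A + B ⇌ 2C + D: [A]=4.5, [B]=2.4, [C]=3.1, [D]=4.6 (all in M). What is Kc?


Kc = [C]^2[D]/([A]^2[B])
= (3.1^2 × 4.6^1)/(4.5^2 × 2.4^1)
= 44.206/48.6
= 0.9096

0.9096


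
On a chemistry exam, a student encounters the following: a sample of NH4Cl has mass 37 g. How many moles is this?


M(NH4Cl) = 53.49 g/mol
n = mass/M = 37/53.49 = 0.6917 mol

0.6917 mol


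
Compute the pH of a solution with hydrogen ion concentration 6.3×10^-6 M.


pH = -log10([H+]) = -log10(6.3×10^-6)
= 6 - log10(6.3)
= 6 - 0.8
= 5.2

5.2


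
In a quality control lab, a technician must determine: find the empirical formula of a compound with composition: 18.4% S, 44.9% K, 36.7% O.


Assume 100 g sample. Moles of each element:
  S: 18.4/32.07 = 0.574 mol
  K: 44.9/39.1 = 1.148 mol
  O: 36.7/16.0 = 2.294 mol
Divide by smallest (0.574):
  S: 0.574/0.574 = 1.0
  K: 1.148/0.574 = 2.0
  O: 2.294/0.574 = 4.0
Empirical formula: K2SO4

K2SO4


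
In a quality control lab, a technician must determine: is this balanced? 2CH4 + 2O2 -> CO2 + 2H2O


Equation: 2CH4 + 2O2 -> CO2 + 2H2O
Check atoms: C: 2≠1, H: 8≠4, O: 4=4
Not balanced

No, not balanced


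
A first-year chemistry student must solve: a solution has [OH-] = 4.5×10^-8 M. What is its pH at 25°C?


pOH = -log10([OH-]) = -log10(4.5×10^-8)
= 8 - log10(4.5) = 7.35
pH = 14 - pOH = 14 - 7.35 = 6.65

6.65


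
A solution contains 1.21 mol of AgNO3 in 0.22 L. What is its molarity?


M = n/V = 1.21/0.22 = 5.500 mol/L

5.500 M


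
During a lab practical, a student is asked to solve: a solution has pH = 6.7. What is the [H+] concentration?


[H+] = 10^(-pH) = 10^(-6.7)
= 2.0×10^-7 M

2.0×10^-7 M


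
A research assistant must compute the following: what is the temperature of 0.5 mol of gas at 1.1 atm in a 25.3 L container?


PV = nRT  (R = 0.08206 L·atm/(mol·K))
T = PV/(nR) = 1.1×25.3/(0.5×0.08206)
= 27.83/0.041030
= 678.28 K

678.28 K


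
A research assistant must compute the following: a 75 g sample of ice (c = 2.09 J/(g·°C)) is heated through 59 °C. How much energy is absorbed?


q = mcΔT = 75 × 2.09 × 59
= 9248.25 J

9248.25 J


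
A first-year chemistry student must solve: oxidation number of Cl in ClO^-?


x + (-2) = -1, so x = +1
Oxidation number: +1

+1


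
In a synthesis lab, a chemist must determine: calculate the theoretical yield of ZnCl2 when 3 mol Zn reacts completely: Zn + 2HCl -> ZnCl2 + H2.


Mole ratio ZnCl2:Zn = 1:1
n(ZnCl2) = 3 × 1/1 = 3.000 mol
mass = 3.000 × 136.28 = 408.84 g

408.84 g


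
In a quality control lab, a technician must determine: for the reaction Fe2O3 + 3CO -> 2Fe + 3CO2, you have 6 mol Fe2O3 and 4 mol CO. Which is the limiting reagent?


Mole ratio available / coefficient:
  Fe2O3: 6/1 = 6.000
  CO: 4/3 = 1.333
Smaller ratio is limiting.

CO


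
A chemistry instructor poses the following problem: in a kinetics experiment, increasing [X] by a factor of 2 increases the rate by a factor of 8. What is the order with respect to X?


rate ∝ [X]^n
2^n = 8 → n = 3
Order in X: 3

3


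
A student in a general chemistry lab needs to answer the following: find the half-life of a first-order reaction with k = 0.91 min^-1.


t½ = ln2/k = 0.693147/(0.91 min^-1)
= 0.7617 min

0.7617 min


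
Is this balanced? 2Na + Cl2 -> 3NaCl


Equation: 2Na + Cl2 -> 3NaCl
Check atoms: Cl: 2≠3, Na: 2≠3
Not balanced

No, not balanced


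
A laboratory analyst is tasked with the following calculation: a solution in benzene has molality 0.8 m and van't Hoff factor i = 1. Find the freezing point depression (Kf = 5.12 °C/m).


ΔTf = Kf × m × i
= 5.12 × 0.8 × 1
= 4.096 °C

4.096 °C


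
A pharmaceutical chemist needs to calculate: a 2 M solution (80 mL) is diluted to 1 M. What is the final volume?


C1V1 = C2V2
2 × 80 = 1 × V2
V2 = 160/1 = 160.0 mL

160.0 mL


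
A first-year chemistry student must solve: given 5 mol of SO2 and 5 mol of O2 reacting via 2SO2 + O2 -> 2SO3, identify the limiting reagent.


Mole ratio available / coefficient:
  SO2: 5/2 = 2.500
  O2: 5/1 = 5.000
Smaller ratio is limiting.

SO2


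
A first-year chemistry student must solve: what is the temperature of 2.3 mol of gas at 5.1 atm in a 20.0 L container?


PV = nRT  (R = 0.08206 L·atm/(mol·K))
T = PV/(nR) = 5.1×20.0/(2.3×0.08206)
= 102.00/0.188738
= 540.43 K

540.43 K


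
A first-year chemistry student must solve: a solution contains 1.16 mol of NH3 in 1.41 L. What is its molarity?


M = n/V = 1.16/1.41 = 0.823 mol/L

0.823 M


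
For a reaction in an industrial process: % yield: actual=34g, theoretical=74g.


% yield = actual/theoretical × 100
= 34/74 × 100
= 45.95%

45.95%


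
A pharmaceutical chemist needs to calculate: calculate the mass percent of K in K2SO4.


M(K2SO4) = 2×39.1 + 1×32.07 + 4×16.0 = 174.27 g/mol
Mass of K = 2 × 39.1 = 78.20 g/mol
% K = 78.20/174.27 × 100 = 44.87%

44.87%


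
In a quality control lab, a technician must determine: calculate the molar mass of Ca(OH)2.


M(Ca(OH)2) = 1×40.08 + 2×16.0 + 2×1.008
= 40.08 + 32.0 + 2.02
= 74.1 g/mol

74.1 g/mol


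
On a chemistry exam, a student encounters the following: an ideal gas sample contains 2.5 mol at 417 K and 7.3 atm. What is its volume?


PV = nRT  (R = 0.08206 L·atm/(mol·K))
V = nRT/P = 2.5×0.08206×417/7.3
= 11.719 L

11.719 L


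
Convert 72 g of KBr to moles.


M(KBr) = 119.0 g/mol
n = mass/M = 72/119.0 = 0.605 mol

0.605 mol


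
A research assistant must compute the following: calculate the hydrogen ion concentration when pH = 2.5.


[H+] = 10^(-pH) = 10^(-2.5)
= 3.16×10^-3 M

3.16×10^-3 M


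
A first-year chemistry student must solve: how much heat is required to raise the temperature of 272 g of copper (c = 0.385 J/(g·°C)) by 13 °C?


q = mcΔT = 272 × 0.385 × 13
= 1361.36 J

1361.36 J


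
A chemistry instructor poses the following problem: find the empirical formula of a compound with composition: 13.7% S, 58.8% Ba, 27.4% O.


Assume 100 g sample. Moles of each element:
  S: 13.7/32.07 = 0.427 mol
  Ba: 58.8/137.33 = 0.428 mol
  O: 27.4/16.0 = 1.712 mol
Divide by smallest (0.427):
  S: 0.427/0.427 = 1.0
  Ba: 0.428/0.427 = 1.0
  O: 1.712/0.427 = 4.01
Empirical formula: BaSO4

BaSO4


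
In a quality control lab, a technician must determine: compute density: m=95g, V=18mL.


ρ = mass/volume
= 95/18
= 5.278 g/mL

5.278 g/mL


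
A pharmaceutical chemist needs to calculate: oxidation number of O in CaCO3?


O is usually -2
Oxidation number: -2

-2


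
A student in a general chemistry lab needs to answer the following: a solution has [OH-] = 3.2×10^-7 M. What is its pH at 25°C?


pOH = -log10([OH-]) = -log10(3.2×10^-7)
= 7 - log10(3.2) = 6.49
pH = 14 - pOH = 14 - 6.49 = 7.51

7.51


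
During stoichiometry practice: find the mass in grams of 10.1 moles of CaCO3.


M(CaCO3) = 100.09 g/mol
mass = n × M = 10.1 × 100.09 = 1010.91 g

1010.91 g


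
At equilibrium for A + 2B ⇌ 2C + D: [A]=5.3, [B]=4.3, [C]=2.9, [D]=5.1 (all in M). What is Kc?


Kc = [C]^2[D]/([A][B]^2)
= (2.9^2 × 5.1^1)/(5.3^1 × 4.3^2)
= 42.891/97.997
= 0.4377

0.4377


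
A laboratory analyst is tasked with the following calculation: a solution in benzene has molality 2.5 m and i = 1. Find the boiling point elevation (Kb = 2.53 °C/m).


ΔTb = Kb × m × i
= 2.53 × 2.5 × 1
= 6.325 °C

6.325 °C


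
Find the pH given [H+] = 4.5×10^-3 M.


pH = -log10([H+]) = -log10(4.5×10^-3)
= 3 - log10(4.5)
= 3 - 0.65
= 2.35

2.35


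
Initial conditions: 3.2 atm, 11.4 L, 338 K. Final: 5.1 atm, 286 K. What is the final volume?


P1V1/T1 = P2V2/T2
V2 = P1V1T2/(T1P2)
= 3.2×11.4×286/(338×5.1)
= 6.052 L

6.052 L


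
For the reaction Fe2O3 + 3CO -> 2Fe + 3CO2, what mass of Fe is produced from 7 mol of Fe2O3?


Mole ratio Fe:Fe2O3 = 2:1
n(Fe) = 7 × 2/1 = 14.000 mol
mass = 14.000 × 55.85 = 781.9 g

781.9 g


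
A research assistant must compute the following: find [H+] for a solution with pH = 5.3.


[H+] = 10^(-pH) = 10^(-5.3)
= 5.01×10^-6 M

5.01×10^-6 M


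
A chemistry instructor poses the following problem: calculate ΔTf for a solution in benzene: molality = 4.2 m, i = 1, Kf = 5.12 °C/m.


ΔTf = Kf × m × i
= 5.12 × 4.2 × 1
= 21.504 °C

21.504 °C


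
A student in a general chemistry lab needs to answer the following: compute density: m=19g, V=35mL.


ρ = mass/volume
= 19/35
= 0.543 g/mL

0.543 g/mL


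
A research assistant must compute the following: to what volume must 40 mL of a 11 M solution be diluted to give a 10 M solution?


C1V1 = C2V2
11 × 40 = 10 × V2
V2 = 440/10 = 44.0 mL

44.0 mL


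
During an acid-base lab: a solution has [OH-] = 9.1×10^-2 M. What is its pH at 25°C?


pOH = -log10([OH-]) = -log10(9.1×10^-2)
= 2 - log10(9.1) = 1.04
pH = 14 - pOH = 14 - 1.04 = 12.96

12.96


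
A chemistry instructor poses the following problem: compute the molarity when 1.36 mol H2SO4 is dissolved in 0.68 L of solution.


M = n/V = 1.36/0.68 = 2.000 mol/L

2.000 M


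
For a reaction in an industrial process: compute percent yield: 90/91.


% yield = actual/theoretical × 100
= 90/91 × 100
= 98.9%

98.9%


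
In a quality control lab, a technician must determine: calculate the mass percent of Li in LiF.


M(LiF) = 1×6.94 + 1×19.0 = 25.94 g/mol
Mass of Li = 1 × 6.94 = 6.94 g/mol
% Li = 6.94/25.94 × 100 = 26.75%

26.75%


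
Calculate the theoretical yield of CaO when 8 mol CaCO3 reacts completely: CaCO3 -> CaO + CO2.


Mole ratio CaO:CaCO3 = 1:1
n(CaO) = 8 × 1/1 = 8.000 mol
mass = 8.000 × 56.08 = 448.64 g

448.64 g


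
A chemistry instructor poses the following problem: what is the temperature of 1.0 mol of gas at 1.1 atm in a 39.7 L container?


PV = nRT  (R = 0.08206 L·atm/(mol·K))
T = PV/(nR) = 1.1×39.7/(1.0×0.08206)
= 43.67/0.082060
= 532.17 K

532.17 K


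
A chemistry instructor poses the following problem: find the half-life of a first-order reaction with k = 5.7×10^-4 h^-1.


t½ = ln2/k = 0.693147/(5.7×10^-4 h^-1)
= 1216 h

1216 h


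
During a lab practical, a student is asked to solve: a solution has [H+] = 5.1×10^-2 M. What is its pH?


pH = -log10([H+]) = -log10(5.1×10^-2)
= 2 - log10(5.1)
= 2 - 0.71
= 1.29

1.29


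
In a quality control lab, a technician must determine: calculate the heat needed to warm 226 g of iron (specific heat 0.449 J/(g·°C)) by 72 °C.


q = mcΔT = 226 × 0.449 × 72
= 7306.13 J

7306.13 J


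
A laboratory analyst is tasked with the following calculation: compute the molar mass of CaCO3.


M(CaCO3) = 1×40.08 + 1×12.01 + 3×16.0
= 40.08 + 12.01 + 48.0
= 100.09 g/mol

100.09 g/mol


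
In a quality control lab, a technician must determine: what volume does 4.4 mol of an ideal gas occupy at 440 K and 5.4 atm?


PV = nRT  (R = 0.08206 L·atm/(mol·K))
V = nRT/P = 4.4×0.08206×440/5.4
= 29.42 L

29.42 L


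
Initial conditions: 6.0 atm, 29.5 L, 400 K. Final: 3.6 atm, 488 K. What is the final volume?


P1V1/T1 = P2V2/T2
V2 = P1V1T2/(T1P2)
= 6.0×29.5×488/(400×3.6)
= 59.983 L

59.983 L


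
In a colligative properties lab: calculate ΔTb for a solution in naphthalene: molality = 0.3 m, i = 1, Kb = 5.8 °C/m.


ΔTb = Kb × m × i
= 5.8 × 0.3 × 1
= 1.74 °C

1.74 °C


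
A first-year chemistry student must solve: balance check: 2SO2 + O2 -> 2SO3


Equation: 2SO2 + O2 -> 2SO3
Check atoms: O: 6=6, S: 2=2
Balanced

Yes, balanced


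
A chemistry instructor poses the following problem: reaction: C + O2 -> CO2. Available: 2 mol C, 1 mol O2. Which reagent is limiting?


Mole ratio available / coefficient:
  C: 2/1 = 2.000
  O2: 1/1 = 1.000
Smaller ratio is limiting.

O2


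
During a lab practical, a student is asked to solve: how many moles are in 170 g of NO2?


M(NO2) = 46.01 g/mol
n = mass/M = 170/46.01 = 3.6948 mol

3.6948 mol


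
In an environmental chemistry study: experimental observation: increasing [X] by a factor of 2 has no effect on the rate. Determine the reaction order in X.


rate ∝ [X]^n
rate ∝ [X]^0
Order in X: 0

0


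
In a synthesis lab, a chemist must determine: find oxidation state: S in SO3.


x + 3(-2) = 0, so x = +6
Oxidation number: +6

+6


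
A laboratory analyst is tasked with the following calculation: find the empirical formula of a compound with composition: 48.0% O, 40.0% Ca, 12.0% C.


Assume 100 g sample. Moles of each element:
  O: 48.0/16.0 = 3.0 mol
  Ca: 40.0/40.08 = 0.998 mol
  C: 12.0/12.01 = 0.999 mol
Divide by smallest (0.998):
  O: 3.0/0.998 = 3.01
  Ca: 0.998/0.998 = 1.0
  C: 0.999/0.998 = 1.0
Empirical formula: CaCO3

CaCO3


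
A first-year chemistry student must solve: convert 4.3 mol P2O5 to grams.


M(P2O5) = 141.94 g/mol
mass = n × M = 4.3 × 141.94 = 610.34 g

610.34 g


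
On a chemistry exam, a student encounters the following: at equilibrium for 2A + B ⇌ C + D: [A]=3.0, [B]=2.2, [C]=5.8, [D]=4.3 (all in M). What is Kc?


Kc = [C][D]/([A]^2[B])
= (5.8^1 × 4.3^1)/(3.0^2 × 2.2^1)
= 24.94/19.8
= 1.260

1.260


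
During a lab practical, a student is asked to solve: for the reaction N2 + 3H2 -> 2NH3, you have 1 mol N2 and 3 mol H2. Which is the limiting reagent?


Mole ratio available / coefficient:
  N2: 1/1 = 1.000
  H2: 3/3 = 1.000
Smaller ratio is limiting.

neither (stoichiometric); N2 and H2 are fully consumed


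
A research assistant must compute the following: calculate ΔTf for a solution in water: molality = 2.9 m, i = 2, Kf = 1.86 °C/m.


ΔTf = Kf × m × i
= 1.86 × 2.9 × 2
= 10.788 °C

10.788 °C


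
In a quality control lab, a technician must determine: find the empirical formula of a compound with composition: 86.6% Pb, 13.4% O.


Assume 100 g sample. Moles of each element:
  Pb: 86.6/207.2 = 0.418 mol
  O: 13.4/16.0 = 0.838 mol
Divide by smallest (0.418):
  Pb: 0.418/0.418 = 1.0
  O: 0.838/0.418 = 2.0
Empirical formula: PbO2

PbO2


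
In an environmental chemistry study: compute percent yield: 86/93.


% yield = actual/theoretical × 100
= 86/93 × 100
= 92.47%

92.47%


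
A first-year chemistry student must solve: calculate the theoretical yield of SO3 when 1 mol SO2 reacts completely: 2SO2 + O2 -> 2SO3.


Mole ratio SO3:SO2 = 2:2
n(SO3) = 1 × 2/2 = 1.000 mol
mass = 1.000 × 80.07 = 80.07 g

80.07 g


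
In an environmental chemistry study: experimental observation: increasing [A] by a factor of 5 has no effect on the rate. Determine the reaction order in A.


rate ∝ [A]^n
rate ∝ [A]^0
Order in A: 0

0


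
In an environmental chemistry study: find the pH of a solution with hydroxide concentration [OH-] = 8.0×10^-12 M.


pOH = -log10([OH-]) = -log10(8.0×10^-12)
= 12 - log10(8.0) = 11.1
pH = 14 - pOH = 14 - 11.1 = 2.9

2.9


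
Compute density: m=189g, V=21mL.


ρ = mass/volume
= 189/21
= 9.0 g/mL

9.0 g/mL


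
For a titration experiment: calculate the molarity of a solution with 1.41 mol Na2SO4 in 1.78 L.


M = n/V = 1.41/1.78 = 0.792 mol/L

0.792 M


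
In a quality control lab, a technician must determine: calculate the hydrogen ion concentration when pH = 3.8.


[H+] = 10^(-pH) = 10^(-3.8)
= 1.58×10^-4 M

1.58×10^-4 M


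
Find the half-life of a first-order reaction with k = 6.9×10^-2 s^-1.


t½ = ln2/k = 0.693147/(6.9×10^-2 s^-1)
= 10.05 s

10.05 s


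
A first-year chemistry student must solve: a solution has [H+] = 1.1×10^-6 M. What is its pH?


pH = -log10([H+]) = -log10(1.1×10^-6)
= 6 - log10(1.1)
= 6 - 0.04
= 5.96

5.96


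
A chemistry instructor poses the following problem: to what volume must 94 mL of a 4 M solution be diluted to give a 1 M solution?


C1V1 = C2V2
4 × 94 = 1 × V2
V2 = 376/1 = 376.0 mL

376.0 mL


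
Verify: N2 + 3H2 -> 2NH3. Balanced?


Equation: N2 + 3H2 -> 2NH3
Check atoms: H: 6=6, N: 2=2
Balanced

Yes, balanced


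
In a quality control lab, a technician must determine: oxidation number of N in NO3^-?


x + 3(-2) = -1, so x = +5
Oxidation number: +5

+5


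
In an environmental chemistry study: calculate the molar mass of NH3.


M(NH3) = 1×14.01 + 3×1.008
= 14.01 + 3.02
= 17.03 g/mol

17.03 g/mol


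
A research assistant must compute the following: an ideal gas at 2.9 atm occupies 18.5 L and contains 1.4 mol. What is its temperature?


PV = nRT  (R = 0.08206 L·atm/(mol·K))
T = PV/(nR) = 2.9×18.5/(1.4×0.08206)
= 53.65/0.114884
= 466.99 K

466.99 K


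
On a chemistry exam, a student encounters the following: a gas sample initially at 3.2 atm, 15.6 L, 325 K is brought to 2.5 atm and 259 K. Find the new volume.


P1V1/T1 = P2V2/T2
V2 = P1V1T2/(T1P2)
= 3.2×15.6×259/(325×2.5)
= 15.913 L

15.913 L


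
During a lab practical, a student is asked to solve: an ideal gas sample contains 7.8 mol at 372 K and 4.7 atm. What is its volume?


PV = nRT  (R = 0.08206 L·atm/(mol·K))
V = nRT/P = 7.8×0.08206×372/4.7
= 50.661 L

50.661 L


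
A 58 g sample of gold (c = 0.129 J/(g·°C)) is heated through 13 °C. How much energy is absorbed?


q = mcΔT = 58 × 0.129 × 13
= 97.27 J

97.27 J


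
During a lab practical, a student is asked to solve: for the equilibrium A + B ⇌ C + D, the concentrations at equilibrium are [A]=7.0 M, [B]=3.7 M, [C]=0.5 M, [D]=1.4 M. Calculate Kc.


Kc = [C][D]/([A][B])
= (0.5^1 × 1.4^1)/(7.0^1 × 3.7^1)
= 0.7/25.9
= 0.02703

0.02703


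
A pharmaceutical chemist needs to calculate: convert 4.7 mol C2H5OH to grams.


M(C2H5OH) = 46.07 g/mol
mass = n × M = 4.7 × 46.07 = 216.53 g

216.53 g


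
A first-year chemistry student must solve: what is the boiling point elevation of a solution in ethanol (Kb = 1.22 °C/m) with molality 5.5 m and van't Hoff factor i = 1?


ΔTb = Kb × m × i
= 1.22 × 5.5 × 1
= 6.71 °C

6.71 °C


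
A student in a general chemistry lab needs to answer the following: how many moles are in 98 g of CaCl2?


M(CaCl2) = 110.98 g/mol
n = mass/M = 98/110.98 = 0.883 mol

0.883 mol


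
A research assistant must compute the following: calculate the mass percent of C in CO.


M(CO) = 1×12.01 + 1×16.0 = 28.01 g/mol
Mass of C = 1 × 12.01 = 12.01 g/mol
% C = 12.01/28.01 × 100 = 42.88%

42.88%


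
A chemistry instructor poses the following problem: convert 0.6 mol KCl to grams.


M(KCl) = 74.55 g/mol
mass = n × M = 0.6 × 74.55 = 44.73 g

44.73 g


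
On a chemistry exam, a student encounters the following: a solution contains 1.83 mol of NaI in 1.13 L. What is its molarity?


M = n/V = 1.83/1.13 = 1.619 mol/L

1.619 M


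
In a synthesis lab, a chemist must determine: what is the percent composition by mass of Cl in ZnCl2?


M(ZnCl2) = 1×65.38 + 2×35.45 = 136.28 g/mol
Mass of Cl = 2 × 35.45 = 70.90 g/mol
% Cl = 70.90/136.28 × 100 = 52.03%

52.03%


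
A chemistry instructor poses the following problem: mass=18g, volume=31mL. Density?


ρ = mass/volume
= 18/31
= 0.581 g/mL

0.581 g/mL


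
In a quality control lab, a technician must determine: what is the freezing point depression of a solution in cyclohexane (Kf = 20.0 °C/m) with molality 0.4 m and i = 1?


ΔTf = Kf × m × i
= 20.0 × 0.4 × 1
= 8.0 °C

8.0 °C


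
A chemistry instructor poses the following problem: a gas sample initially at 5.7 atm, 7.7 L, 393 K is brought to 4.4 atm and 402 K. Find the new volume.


P1V1/T1 = P2V2/T2
V2 = P1V1T2/(T1P2)
= 5.7×7.7×402/(393×4.4)
= 10.203 L

10.203 L


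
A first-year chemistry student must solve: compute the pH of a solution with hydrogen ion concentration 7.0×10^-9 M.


pH = -log10([H+]) = -log10(7.0×10^-9)
= 9 - log10(7.0)
= 9 - 0.85
= 8.15

8.15


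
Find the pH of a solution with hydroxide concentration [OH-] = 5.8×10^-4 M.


pOH = -log10([OH-]) = -log10(5.8×10^-4)
= 4 - log10(5.8) = 3.24
pH = 14 - pOH = 14 - 3.24 = 10.76

10.76


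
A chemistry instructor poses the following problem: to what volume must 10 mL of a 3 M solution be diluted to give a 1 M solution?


C1V1 = C2V2
3 × 10 = 1 × V2
V2 = 30/1 = 30.0 mL

30.0 mL


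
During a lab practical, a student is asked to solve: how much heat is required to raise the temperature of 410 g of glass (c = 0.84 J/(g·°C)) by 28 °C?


q = mcΔT = 410 × 0.84 × 28
= 9643.20 J

9643.20 J


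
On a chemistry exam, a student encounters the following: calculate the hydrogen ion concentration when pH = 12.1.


[H+] = 10^(-pH) = 10^(-12.1)
= 7.94×10^-13 M

7.94×10^-13 M


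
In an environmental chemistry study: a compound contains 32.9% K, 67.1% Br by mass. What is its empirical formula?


Assume 100 g sample. Moles of each element:
  K: 32.9/39.1 = 0.841 mol
  Br: 67.1/79.9 = 0.84 mol
Divide by smallest (0.84):
  K: 0.841/0.84 = 1.0
  Br: 0.84/0.84 = 1.0
Empirical formula: KBr

KBr


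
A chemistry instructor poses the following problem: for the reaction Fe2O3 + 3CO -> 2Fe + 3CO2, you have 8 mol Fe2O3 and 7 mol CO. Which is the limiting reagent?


Mole ratio available / coefficient:
  Fe2O3: 8/1 = 8.000
  CO: 7/3 = 2.333
Smaller ratio is limiting.

CO


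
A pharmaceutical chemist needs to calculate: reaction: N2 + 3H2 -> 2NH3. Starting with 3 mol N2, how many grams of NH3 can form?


Mole ratio NH3:N2 = 2:1
n(NH3) = 3 × 2/1 = 6.000 mol
mass = 6.000 × 17.03 = 102.18 g

102.18 g


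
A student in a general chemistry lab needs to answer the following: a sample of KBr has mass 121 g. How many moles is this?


M(KBr) = 119.0 g/mol
n = mass/M = 121/119.0 = 1.0168 mol

1.0168 mol


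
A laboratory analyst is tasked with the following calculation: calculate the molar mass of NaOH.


M(NaOH) = 1×22.99 + 1×16.0 + 1×1.008
= 22.99 + 16.0 + 1.01
= 40.0 g/mol

40.0 g/mol


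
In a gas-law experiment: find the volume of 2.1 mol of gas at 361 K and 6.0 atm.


PV = nRT  (R = 0.08206 L·atm/(mol·K))
V = nRT/P = 2.1×0.08206×361/6.0
= 10.368 L

10.368 L


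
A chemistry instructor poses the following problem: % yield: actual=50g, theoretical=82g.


% yield = actual/theoretical × 100
= 50/82 × 100
= 60.98%

60.98%


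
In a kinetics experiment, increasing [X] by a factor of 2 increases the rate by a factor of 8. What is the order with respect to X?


rate ∝ [X]^n
2^n = 8 → n = 3
Order in X: 3

3


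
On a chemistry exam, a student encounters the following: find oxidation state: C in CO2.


x + 2(-2) = 0, so x = +4
Oxidation number: +4

+4


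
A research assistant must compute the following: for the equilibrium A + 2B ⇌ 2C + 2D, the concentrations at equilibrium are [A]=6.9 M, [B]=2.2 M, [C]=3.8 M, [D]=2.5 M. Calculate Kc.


Kc = [C]^2[D]^2/([A][B]^2)
= (3.8^2 × 2.5^2)/(6.9^1 × 2.2^2)
= 90.25/33.396
= 2.702

2.702


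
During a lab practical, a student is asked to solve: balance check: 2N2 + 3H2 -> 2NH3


Equation: 2N2 + 3H2 -> 2NH3
Check atoms: H: 6=6, N: 4≠2
Not balanced

No, not balanced


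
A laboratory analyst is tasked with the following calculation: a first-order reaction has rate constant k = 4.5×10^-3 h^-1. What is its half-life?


t½ = ln2/k = 0.693147/(4.5×10^-3 h^-1)
= 154.0 h

154.0 h


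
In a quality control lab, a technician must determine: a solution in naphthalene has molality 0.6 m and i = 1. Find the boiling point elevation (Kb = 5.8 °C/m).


ΔTb = Kb × m × i
= 5.8 × 0.6 × 1
= 3.48 °C

3.48 °C


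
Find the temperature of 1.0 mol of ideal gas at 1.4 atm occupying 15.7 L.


PV = nRT  (R = 0.08206 L·atm/(mol·K))
T = PV/(nR) = 1.4×15.7/(1.0×0.08206)
= 21.98/0.082060
= 267.85 K

267.85 K


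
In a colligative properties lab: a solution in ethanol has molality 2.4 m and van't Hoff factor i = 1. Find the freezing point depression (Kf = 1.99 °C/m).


ΔTf = Kf × m × i
= 1.99 × 2.4 × 1
= 4.776 °C

4.776 °C


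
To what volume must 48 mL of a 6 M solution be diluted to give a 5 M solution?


C1V1 = C2V2
6 × 48 = 5 × V2
V2 = 288/5 = 57.6 mL

57.6 mL


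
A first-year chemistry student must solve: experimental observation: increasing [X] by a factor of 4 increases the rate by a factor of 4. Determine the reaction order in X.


rate ∝ [X]^n
4^n = 4 → n = 1
Order in X: 1

1


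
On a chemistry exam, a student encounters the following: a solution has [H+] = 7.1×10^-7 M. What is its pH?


pH = -log10([H+]) = -log10(7.1×10^-7)
= 7 - log10(7.1)
= 7 - 0.85
= 6.15

6.15


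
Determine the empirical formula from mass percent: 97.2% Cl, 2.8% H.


Assume 100 g sample. Moles of each element:
  Cl: 97.2/35.45 = 2.742 mol
  H: 2.8/1.008 = 2.778 mol
Divide by smallest (2.742):
  Cl: 2.742/2.742 = 1.0
  H: 2.778/2.742 = 1.01
Empirical formula: HCl

HCl


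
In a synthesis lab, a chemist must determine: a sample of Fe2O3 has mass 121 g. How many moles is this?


M(Fe2O3) = 159.7 g/mol
n = mass/M = 121/159.7 = 0.7577 mol

0.7577 mol


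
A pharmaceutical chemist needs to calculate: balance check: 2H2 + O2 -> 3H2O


Equation: 2H2 + O2 -> 3H2O
Check atoms: H: 4≠6, O: 2≠3
Not balanced

No, not balanced


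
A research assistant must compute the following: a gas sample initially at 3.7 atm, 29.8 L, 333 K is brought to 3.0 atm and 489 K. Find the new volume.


P1V1/T1 = P2V2/T2
V2 = P1V1T2/(T1P2)
= 3.7×29.8×489/(333×3.0)
= 53.971 L

53.971 L


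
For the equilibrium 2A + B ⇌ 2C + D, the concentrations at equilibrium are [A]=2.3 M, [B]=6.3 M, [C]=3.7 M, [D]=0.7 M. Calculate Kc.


Kc = [C]^2[D]/([A]^2[B])
= (3.7^2 × 0.7^1)/(2.3^2 × 6.3^1)
= 9.583/33.327
= 0.2875

0.2875


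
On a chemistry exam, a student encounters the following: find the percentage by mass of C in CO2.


M(CO2) = 1×12.01 + 2×16.0 = 44.01 g/mol
Mass of C = 1 × 12.01 = 12.01 g/mol
% C = 12.01/44.01 × 100 = 27.29%

27.29%


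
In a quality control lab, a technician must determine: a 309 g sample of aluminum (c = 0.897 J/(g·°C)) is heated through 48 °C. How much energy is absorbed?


q = mcΔT = 309 × 0.897 × 48
= 13304.30 J

13304.30 J


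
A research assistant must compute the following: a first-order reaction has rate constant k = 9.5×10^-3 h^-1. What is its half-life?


t½ = ln2/k = 0.693147/(9.5×10^-3 h^-1)
= 72.96 h

72.96 h


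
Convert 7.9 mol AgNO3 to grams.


M(AgNO3) = 169.88 g/mol
mass = n × M = 7.9 × 169.88 = 1342.05 g

1342.05 g


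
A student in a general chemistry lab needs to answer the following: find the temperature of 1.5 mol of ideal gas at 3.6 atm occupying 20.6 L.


PV = nRT  (R = 0.08206 L·atm/(mol·K))
T = PV/(nR) = 3.6×20.6/(1.5×0.08206)
= 74.16/0.123090
= 602.49 K

602.49 K


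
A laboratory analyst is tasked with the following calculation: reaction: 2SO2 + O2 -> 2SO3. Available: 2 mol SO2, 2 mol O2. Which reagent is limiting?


Mole ratio available / coefficient:
  SO2: 2/2 = 1.000
  O2: 2/1 = 2.000
Smaller ratio is limiting.

SO2


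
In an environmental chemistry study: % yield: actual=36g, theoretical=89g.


% yield = actual/theoretical × 100
= 36/89 × 100
= 40.45%

40.45%


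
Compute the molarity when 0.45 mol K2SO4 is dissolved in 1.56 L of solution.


M = n/V = 0.45/1.56 = 0.288 mol/L

0.288 M


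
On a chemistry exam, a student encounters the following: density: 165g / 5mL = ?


ρ = mass/volume
= 165/5
= 33.0 g/mL

33.0 g/mL


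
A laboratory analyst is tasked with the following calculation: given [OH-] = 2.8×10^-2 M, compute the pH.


pOH = -log10([OH-]) = -log10(2.8×10^-2)
= 2 - log10(2.8) = 1.55
pH = 14 - pOH = 14 - 1.55 = 12.45

12.45


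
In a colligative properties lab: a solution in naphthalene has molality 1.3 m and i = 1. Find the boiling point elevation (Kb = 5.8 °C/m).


ΔTb = Kb × m × i
= 5.8 × 1.3 × 1
= 7.54 °C

7.54 °C


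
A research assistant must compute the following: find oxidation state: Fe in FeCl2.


x + 2(-1) = 0, so x = +2
Oxidation number: +2

+2


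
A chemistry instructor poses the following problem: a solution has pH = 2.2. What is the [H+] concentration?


[H+] = 10^(-pH) = 10^(-2.2)
= 6.31×10^-3 M

6.31×10^-3 M


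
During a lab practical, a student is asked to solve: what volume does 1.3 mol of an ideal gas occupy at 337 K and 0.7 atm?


PV = nRT  (R = 0.08206 L·atm/(mol·K))
V = nRT/P = 1.3×0.08206×337/0.7
= 51.358 L

51.358 L


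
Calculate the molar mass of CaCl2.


M(CaCl2) = 1×40.08 + 2×35.45
= 40.08 + 70.9
= 110.98 g/mol

110.98 g/mol


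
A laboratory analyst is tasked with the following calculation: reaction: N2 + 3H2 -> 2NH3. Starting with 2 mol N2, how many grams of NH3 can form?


Mole ratio NH3:N2 = 2:1
n(NH3) = 2 × 2/1 = 4.000 mol
mass = 4.000 × 17.03 = 68.12 g

68.12 g


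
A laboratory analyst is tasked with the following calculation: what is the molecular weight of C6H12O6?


M(C6H12O6) = 6×12.01 + 12×1.008 + 6×16.0
= 72.06 + 12.1 + 96.0
= 180.16 g/mol

180.16 g/mol


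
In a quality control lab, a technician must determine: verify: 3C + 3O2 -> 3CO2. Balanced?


Equation: 3C + 3O2 -> 3CO2
Check atoms: C: 3=3, O: 6=6
Balanced

Yes, balanced


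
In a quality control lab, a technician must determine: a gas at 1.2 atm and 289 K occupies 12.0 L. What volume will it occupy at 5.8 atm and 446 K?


P1V1/T1 = P2V2/T2
V2 = P1V1T2/(T1P2)
= 1.2×12.0×446/(289×5.8)
= 3.832 L

3.832 L


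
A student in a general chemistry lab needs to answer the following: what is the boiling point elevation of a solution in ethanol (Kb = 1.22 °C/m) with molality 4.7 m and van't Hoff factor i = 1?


ΔTb = Kb × m × i
= 1.22 × 4.7 × 1
= 5.734 °C

5.734 °C


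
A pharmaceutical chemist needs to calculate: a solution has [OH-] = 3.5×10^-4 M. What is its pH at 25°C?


pOH = -log10([OH-]) = -log10(3.5×10^-4)
= 4 - log10(3.5) = 3.46
pH = 14 - pOH = 14 - 3.46 = 10.54

10.54


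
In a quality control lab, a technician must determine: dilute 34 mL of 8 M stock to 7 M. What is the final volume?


C1V1 = C2V2
8 × 34 = 7 × V2
V2 = 272/7 = 38.86 mL

38.86 mL


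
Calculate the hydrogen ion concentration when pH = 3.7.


[H+] = 10^(-pH) = 10^(-3.7)
= 2.0×10^-4 M

2.0×10^-4 M


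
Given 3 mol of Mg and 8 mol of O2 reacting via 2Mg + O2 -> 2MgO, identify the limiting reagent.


Mole ratio available / coefficient:
  Mg: 3/2 = 1.500
  O2: 8/1 = 8.000
Smaller ratio is limiting.

Mg


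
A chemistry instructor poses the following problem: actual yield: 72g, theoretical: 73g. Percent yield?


% yield = actual/theoretical × 100
= 72/73 × 100
= 98.63%

98.63%


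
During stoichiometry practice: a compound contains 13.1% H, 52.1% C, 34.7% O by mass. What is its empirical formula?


Assume 100 g sample. Moles of each element:
  H: 13.1/1.008 = 12.996 mol
  C: 52.1/12.01 = 4.338 mol
  O: 34.7/16.0 = 2.169 mol
Divide by smallest (2.169):
  H: 12.996/2.169 = 5.99
  C: 4.338/2.169 = 2.0
  O: 2.169/2.169 = 1.0
Empirical formula: C2H6O

C2H6O


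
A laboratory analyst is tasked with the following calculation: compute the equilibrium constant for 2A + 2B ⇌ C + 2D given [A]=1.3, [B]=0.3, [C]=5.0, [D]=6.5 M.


Kc = [C][D]^2/([A]^2[B]^2)
= (5.0^1 × 6.5^2)/(1.3^2 × 0.3^2)
= 211.25/0.1521
= 1389

1389


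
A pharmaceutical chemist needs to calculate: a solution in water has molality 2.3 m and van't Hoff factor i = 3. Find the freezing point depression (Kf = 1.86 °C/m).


ΔTf = Kf × m × i
= 1.86 × 2.3 × 3
= 12.834 °C

12.834 °C


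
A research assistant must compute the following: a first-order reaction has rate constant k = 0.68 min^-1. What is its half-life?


t½ = ln2/k = 0.693147/(0.68 min^-1)
= 1.019 min

1.019 min


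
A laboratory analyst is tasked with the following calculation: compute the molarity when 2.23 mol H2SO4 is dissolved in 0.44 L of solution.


M = n/V = 2.23/0.44 = 5.068 mol/L

5.068 M


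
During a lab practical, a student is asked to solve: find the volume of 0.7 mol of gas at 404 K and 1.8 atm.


PV = nRT  (R = 0.08206 L·atm/(mol·K))
V = nRT/P = 0.7×0.08206×404/1.8
= 12.893 L

12.893 L


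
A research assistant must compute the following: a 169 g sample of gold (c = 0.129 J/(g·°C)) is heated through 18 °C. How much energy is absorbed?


q = mcΔT = 169 × 0.129 × 18
= 392.42 J

392.42 J


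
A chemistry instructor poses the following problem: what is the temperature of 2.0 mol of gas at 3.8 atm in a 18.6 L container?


PV = nRT  (R = 0.08206 L·atm/(mol·K))
T = PV/(nR) = 3.8×18.6/(2.0×0.08206)
= 70.68/0.164120
= 430.66 K

430.66 K


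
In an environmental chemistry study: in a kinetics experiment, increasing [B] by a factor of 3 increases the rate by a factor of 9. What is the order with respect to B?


rate ∝ [B]^n
3^n = 9 → n = 2
Order in B: 2

2


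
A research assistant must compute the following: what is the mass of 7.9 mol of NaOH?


M(NaOH) = 40.0 g/mol
mass = n × M = 7.9 × 40.0 = 316.00 g

316.00 g


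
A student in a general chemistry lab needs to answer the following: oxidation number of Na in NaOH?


Group 1 metal: +1
Oxidation number: +1

+1


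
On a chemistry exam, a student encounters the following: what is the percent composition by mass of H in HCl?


M(HCl) = 1×1.008 + 1×35.45 = 36.458 g/mol
Mass of H = 1 × 1.008 = 1.008 g/mol
% H = 1.008/36.458 × 100 = 2.76%

2.76%


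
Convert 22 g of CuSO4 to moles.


M(CuSO4) = 159.62 g/mol
n = mass/M = 22/159.62 = 0.1378 mol

0.1378 mol


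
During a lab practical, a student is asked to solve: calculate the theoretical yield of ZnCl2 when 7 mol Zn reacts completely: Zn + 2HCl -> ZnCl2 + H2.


Mole ratio ZnCl2:Zn = 1:1
n(ZnCl2) = 7 × 1/1 = 7.000 mol
mass = 7.000 × 136.28 = 953.96 g

953.96 g


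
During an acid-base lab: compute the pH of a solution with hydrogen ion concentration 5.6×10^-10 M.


pH = -log10([H+]) = -log10(5.6×10^-10)
= 10 - log10(5.6)
= 10 - 0.75
= 9.25

9.25


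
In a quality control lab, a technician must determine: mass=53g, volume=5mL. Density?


ρ = mass/volume
= 53/5
= 10.6 g/mL

10.6 g/mL


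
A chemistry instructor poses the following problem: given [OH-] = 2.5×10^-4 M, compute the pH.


pOH = -log10([OH-]) = -log10(2.5×10^-4)
= 4 - log10(2.5) = 3.6
pH = 14 - pOH = 14 - 3.6 = 10.4

10.4


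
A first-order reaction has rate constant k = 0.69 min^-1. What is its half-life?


t½ = ln2/k = 0.693147/(0.69 min^-1)
= 1.005 min

1.005 min


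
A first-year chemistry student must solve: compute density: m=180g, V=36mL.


ρ = mass/volume
= 180/36
= 5.0 g/mL

5.0 g/mL


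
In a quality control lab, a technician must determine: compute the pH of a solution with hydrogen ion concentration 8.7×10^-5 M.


pH = -log10([H+]) = -log10(8.7×10^-5)
= 5 - log10(8.7)
= 5 - 0.94
= 4.06

4.06


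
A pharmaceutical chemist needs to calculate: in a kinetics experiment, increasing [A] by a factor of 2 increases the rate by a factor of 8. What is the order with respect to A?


rate ∝ [A]^n
2^n = 8 → n = 3
Order in A: 3

3


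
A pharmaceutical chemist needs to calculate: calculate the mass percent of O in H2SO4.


M(H2SO4) = 2×1.008 + 1×32.07 + 4×16.0 = 98.086 g/mol
Mass of O = 4 × 16.0 = 64.00 g/mol
% O = 64.00/98.086 × 100 = 65.25%

65.25%


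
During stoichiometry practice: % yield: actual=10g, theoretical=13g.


% yield = actual/theoretical × 100
= 10/13 × 100
= 76.92%

76.92%


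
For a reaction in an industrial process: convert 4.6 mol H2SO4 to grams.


M(H2SO4) = 98.09 g/mol
mass = n × M = 4.6 × 98.09 = 451.21 g

451.21 g


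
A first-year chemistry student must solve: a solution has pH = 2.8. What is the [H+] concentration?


[H+] = 10^(-pH) = 10^(-2.8)
= 1.58×10^-3 M

1.58×10^-3 M


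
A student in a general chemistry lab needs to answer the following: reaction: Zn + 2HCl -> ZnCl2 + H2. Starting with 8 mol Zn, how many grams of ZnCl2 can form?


Mole ratio ZnCl2:Zn = 1:1
n(ZnCl2) = 8 × 1/1 = 8.000 mol
mass = 8.000 × 136.28 = 1090.24 g

1090.24 g


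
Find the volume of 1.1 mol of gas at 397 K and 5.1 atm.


PV = nRT  (R = 0.08206 L·atm/(mol·K))
V = nRT/P = 1.1×0.08206×397/5.1
= 7.027 L

7.027 L


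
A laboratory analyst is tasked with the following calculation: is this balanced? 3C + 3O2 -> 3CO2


Equation: 3C + 3O2 -> 3CO2
Check atoms: C: 3=3, O: 6=6
Balanced

Yes, balanced


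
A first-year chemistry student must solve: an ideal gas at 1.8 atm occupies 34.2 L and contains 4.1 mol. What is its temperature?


PV = nRT  (R = 0.08206 L·atm/(mol·K))
T = PV/(nR) = 1.8×34.2/(4.1×0.08206)
= 61.56/0.336446
= 182.97 K

182.97 K


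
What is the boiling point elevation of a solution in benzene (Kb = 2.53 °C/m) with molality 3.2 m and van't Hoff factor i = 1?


ΔTb = Kb × m × i
= 2.53 × 3.2 × 1
= 8.096 °C

8.096 °C


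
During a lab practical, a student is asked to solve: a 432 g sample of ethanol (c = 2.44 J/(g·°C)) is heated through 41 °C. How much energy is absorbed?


q = mcΔT = 432 × 2.44 × 41
= 43217.28 J

43217.28 J


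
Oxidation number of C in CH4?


x + 4(+1) = 0, so x = -4
Oxidation number: -4

-4


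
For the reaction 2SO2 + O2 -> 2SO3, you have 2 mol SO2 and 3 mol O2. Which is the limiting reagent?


Mole ratio available / coefficient:
  SO2: 2/2 = 1.000
  O2: 3/1 = 3.000
Smaller ratio is limiting.

SO2


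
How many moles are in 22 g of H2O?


M(H2O) = 18.02 g/mol
n = mass/M = 22/18.02 = 1.2209 mol

1.2209 mol


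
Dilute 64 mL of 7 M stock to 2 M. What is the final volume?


C1V1 = C2V2
7 × 64 = 2 × V2
V2 = 448/2 = 224.0 mL

224.0 mL


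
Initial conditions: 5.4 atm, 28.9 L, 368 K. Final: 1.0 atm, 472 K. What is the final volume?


P1V1/T1 = P2V2/T2
V2 = P1V1T2/(T1P2)
= 5.4×28.9×472/(368×1.0)
= 200.164 L

200.164 L


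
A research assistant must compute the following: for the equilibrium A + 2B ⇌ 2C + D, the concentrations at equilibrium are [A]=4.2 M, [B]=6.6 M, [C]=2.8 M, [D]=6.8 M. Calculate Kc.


Kc = [C]^2[D]/([A][B]^2)
= (2.8^2 × 6.8^1)/(4.2^1 × 6.6^2)
= 53.312/182.952
= 0.2914

0.2914


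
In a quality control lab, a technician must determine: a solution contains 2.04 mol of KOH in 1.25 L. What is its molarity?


M = n/V = 2.04/1.25 = 1.632 mol/L

1.632 M


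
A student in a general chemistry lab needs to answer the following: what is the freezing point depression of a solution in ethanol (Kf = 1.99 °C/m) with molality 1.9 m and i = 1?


ΔTf = Kf × m × i
= 1.99 × 1.9 × 1
= 3.781 °C

3.781 °C


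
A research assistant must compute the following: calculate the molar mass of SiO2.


M(SiO2) = 1×28.09 + 2×16.0
= 28.09 + 32.0
= 60.09 g/mol

60.09 g/mol
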